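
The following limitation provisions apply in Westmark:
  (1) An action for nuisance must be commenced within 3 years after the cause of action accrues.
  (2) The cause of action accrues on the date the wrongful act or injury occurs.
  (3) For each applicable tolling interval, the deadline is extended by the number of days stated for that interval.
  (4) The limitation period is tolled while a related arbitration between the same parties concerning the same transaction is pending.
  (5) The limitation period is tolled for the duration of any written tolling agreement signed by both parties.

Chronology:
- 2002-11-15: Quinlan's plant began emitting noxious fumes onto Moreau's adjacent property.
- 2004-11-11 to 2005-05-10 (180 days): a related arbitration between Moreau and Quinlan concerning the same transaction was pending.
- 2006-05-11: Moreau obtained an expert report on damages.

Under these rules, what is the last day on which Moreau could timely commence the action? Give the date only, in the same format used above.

The cause of action accrued on 2002-11-15, the date of the act.
3 years from 2002-11-15 is 2005-11-15.
The period was tolled for 180 days by the pending related arbitration (2004-11-11 to 2005-05-10), pushing the deadline to 2006-05-14.
Nothing else in the chronology tolls or restarts the period.

2006-05-14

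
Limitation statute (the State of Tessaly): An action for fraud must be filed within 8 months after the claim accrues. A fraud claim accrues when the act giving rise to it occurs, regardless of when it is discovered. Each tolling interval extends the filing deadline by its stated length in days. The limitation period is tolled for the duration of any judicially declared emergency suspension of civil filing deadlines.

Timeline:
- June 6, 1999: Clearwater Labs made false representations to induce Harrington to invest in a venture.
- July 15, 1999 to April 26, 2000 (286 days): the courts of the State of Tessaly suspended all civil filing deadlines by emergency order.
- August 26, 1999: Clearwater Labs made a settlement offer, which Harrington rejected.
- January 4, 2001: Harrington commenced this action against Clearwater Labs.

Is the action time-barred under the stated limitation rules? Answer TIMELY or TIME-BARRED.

The claim accrued on June 6, 1999, when the wrongful act occurred.
The untolled deadline — 8 months after June 6, 1999 — is February 6, 2000.
The emergency suspension of filing deadlines from July 15, 1999 to April 26, 2000 tolled the period for 286 days, extending the deadline to November 18, 2000.
None of the other events listed affects the running of the period under the stated rules.
Filing on January 4, 2001 missed the November 18, 2000 deadline — the action is time-barred.

TIME-BARRED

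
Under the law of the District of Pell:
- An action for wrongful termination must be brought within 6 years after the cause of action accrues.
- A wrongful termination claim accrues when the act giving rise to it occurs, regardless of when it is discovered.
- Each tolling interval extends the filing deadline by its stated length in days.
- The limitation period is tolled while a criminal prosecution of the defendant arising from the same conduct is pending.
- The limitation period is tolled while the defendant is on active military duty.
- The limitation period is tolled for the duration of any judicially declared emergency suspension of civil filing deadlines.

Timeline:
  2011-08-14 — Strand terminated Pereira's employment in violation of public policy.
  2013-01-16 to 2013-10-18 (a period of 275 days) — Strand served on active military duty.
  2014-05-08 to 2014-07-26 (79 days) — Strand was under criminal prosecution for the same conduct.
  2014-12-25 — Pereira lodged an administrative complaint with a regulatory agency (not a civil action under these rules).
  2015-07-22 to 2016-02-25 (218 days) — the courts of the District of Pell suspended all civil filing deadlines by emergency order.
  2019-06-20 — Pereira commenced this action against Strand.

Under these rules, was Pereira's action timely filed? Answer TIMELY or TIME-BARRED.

The claim accrued on 2011-08-14, when the wrongful act occurred.
The untolled deadline — 6 years after 2011-08-14 — is 2017-08-14.
The defendant's active military service from 2013-01-16 to 2013-10-18 tolled the period for 275 days, extending the deadline to 2018-05-16.
The period was tolled for 79 days by the pending criminal prosecution (2014-05-08 to 2014-07-26), pushing the deadline to 2018-08-03.
Because the emergency suspension of filing deadlines ran from 2015-07-22 to 2016-02-25, the deadline is extended by 218 days to 2019-03-09.
The other events in the timeline have no effect on the limitation period under the stated rules.
Pereira filed on 2019-06-20, after the 2019-03-09 deadline, so the action is time-barred.

TIME-BARRED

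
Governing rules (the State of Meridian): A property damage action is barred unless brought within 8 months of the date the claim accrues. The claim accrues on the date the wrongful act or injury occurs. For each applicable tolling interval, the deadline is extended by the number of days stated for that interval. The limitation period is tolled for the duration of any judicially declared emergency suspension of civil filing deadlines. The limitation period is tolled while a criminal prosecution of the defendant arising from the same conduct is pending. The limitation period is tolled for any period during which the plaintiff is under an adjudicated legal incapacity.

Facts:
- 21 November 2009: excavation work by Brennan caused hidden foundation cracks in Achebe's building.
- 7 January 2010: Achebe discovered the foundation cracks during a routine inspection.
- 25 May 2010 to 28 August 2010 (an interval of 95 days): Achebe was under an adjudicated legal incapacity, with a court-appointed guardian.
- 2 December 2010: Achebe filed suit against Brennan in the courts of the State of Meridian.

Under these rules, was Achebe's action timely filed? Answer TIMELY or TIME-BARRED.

Accrual is governed by the date of the act, so the period began to run on 21 November 2009; the later discovery on 7 January 2010 is irrelevant under the stated rule.
Adding the 8 months base period to 21 November 2009 gives a deadline of 21 July 2010, before any tolling.
The plaintiff's legal incapacity from 25 May 2010 to 28 August 2010 tolled the period for 95 days, extending the deadline to 24 October 2010.
Achebe filed on 2 December 2010, after the 24 October 2010 deadline, so the action is time-barred.

TIME-BARRED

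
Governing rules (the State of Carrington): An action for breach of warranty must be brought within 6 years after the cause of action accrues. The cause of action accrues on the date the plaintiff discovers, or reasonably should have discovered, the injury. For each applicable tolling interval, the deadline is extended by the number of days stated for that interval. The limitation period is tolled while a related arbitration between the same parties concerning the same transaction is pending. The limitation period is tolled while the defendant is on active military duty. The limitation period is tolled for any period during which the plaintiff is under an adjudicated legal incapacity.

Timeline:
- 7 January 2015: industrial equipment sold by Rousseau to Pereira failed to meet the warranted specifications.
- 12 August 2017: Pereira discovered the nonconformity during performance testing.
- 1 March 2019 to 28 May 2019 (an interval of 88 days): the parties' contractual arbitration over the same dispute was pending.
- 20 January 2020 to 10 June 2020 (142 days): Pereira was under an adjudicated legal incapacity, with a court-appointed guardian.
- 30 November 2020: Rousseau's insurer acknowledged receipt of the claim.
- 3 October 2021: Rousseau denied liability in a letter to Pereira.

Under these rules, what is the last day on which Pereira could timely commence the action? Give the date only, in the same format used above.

Under the discovery rule, the claim accrued on 12 August 2017, when Pereira discovered the injury — not on the 7 January 2015 date of the underlying act.
6 years from 12 August 2017 is 12 August 2023.
The pending related arbitration from 1 March 2019 to 28 May 2019 tolled the period for 88 days, extending the deadline to 8 November 2023.
The period was tolled for 142 days by the plaintiff's legal incapacity (20 January 2020 to 10 June 2020), pushing the deadline to 29 March 2024.
None of the other events listed affects the running of the period under the stated rules.

29 March 2024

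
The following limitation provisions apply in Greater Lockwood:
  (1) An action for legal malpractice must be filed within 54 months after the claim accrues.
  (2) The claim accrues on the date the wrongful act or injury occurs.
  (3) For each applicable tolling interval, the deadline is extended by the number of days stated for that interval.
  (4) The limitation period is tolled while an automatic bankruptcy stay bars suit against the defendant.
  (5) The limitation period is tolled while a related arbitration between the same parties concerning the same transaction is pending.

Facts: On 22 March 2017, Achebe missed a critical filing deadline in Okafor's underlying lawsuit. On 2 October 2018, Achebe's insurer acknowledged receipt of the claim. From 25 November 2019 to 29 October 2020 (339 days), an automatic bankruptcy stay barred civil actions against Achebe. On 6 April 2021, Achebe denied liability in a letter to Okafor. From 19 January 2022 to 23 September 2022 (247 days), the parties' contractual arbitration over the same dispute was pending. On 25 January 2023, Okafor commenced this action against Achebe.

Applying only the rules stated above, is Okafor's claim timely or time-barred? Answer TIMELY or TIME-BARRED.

The claim accrued on 22 March 2017, when the wrongful act occurred.
Adding the 54 months base period to 22 March 2017 gives a deadline of 22 September 2021, before any tolling.
The period was tolled for 339 days by the automatic bankruptcy stay (25 November 2019 to 29 October 2020), pushing the deadline to 27 August 2022.
The pending related arbitration from 19 January 2022 to 23 September 2022 tolled the period for 247 days, extending the deadline to 1 May 2023.
Nothing else in the chronology tolls or restarts the period.
Okafor filed on 25 January 2023, before the 1 May 2023 deadline, so the action is timely.

TIMELY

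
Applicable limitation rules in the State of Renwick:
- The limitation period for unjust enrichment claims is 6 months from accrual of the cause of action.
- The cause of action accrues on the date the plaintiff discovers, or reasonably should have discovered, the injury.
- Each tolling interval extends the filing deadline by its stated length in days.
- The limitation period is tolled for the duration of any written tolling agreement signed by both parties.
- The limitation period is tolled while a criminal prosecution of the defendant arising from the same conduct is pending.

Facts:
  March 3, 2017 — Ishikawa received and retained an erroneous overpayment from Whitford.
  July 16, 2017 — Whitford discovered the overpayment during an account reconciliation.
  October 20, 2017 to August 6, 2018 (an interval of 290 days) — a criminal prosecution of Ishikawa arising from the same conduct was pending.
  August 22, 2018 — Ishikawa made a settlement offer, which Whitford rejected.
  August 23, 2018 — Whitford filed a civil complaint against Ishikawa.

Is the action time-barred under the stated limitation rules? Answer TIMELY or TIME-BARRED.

TIMELY

Accrual is tied to discovery, so the period began on July 16, 2017 rather than on March 3, 2017 when the act occurred.
The untolled deadline — 6 months after July 16, 2017 — is January 16, 2018.
Because the pending criminal prosecution ran from October 20, 2017 to August 6, 2018, the deadline is extended by 290 days to November 2, 2018.
None of the other events listed affects the running of the period under the stated rules.
Filing on August 23, 2018 beat the November 2, 2018 deadline — the action is timely.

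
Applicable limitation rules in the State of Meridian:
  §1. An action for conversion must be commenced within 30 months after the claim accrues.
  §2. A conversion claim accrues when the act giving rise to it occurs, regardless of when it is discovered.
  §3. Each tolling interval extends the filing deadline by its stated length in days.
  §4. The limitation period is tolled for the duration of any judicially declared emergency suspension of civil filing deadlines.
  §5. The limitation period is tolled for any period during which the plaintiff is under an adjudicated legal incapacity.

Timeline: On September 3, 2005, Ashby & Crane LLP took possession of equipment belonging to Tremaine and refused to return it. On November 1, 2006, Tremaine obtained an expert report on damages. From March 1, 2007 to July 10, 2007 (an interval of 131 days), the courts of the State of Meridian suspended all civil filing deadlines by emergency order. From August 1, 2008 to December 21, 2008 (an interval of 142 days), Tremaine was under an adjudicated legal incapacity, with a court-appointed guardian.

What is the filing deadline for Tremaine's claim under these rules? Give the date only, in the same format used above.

The limitation period began to run on September 3, 2005.
Adding the 30 months base period to September 3, 2005 gives a deadline of March 3, 2008, before any tolling.
The emergency suspension of filing deadlines from March 1, 2007 to July 10, 2007 tolled the period for 131 days, extending the deadline to July 12, 2008.
The plaintiff's legal incapacity from August 1, 2008 to December 21, 2008 began after the period had already run on July 12, 2008, so it has no tolling effect.
Nothing else in the chronology tolls or restarts the period.

July 12, 2008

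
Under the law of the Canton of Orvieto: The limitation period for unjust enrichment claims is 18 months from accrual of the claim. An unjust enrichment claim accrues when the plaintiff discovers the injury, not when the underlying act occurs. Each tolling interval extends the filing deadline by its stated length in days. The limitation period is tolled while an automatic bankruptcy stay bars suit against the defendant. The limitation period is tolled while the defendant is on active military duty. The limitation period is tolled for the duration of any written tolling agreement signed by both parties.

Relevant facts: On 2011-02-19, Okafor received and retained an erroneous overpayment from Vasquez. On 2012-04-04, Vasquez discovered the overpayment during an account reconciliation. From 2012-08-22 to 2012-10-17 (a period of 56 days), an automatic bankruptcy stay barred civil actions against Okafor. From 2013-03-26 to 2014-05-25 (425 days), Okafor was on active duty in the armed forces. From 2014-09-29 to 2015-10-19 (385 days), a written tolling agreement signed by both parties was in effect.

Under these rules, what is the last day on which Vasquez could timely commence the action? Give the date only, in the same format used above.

Accrual is tied to discovery, so the period began on 2012-04-04 rather than on 2011-02-19 when the act occurred.
The untolled deadline — 18 months after 2012-04-04 — is 2013-10-04.
The automatic bankruptcy stay from 2012-08-22 to 2012-10-17 tolled the period for 56 days, extending the deadline to 2013-11-29.
The defendant's active military service from 2013-03-26 to 2014-05-25 tolled the period for 425 days, extending the deadline to 2015-01-28.
Because the written tolling agreement ran from 2014-09-29 to 2015-10-19, the deadline is extended by 385 days to 2016-02-17.

2016-02-17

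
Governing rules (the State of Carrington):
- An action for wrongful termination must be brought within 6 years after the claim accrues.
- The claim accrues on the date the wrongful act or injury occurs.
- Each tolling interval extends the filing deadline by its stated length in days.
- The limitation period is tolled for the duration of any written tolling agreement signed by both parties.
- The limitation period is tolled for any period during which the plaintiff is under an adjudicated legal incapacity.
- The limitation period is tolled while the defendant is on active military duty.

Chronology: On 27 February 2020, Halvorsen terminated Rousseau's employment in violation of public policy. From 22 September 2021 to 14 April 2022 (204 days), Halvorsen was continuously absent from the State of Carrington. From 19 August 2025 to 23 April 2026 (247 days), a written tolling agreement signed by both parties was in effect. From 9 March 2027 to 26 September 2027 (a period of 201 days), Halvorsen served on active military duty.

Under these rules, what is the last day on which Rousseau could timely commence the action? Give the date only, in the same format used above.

The limitation period began to run on 27 February 2020.
The untolled deadline — 6 years after 27 February 2020 — is 27 February 2026.
Because the written tolling agreement ran from 19 August 2025 to 23 April 2026, the deadline is extended by 247 days to 1 November 2026.
The defendant's active military service starting 9 March 2027 came too late — the period had run on 1 November 2026 — and so does not extend the deadline.
The defendant's absence from the jurisdiction from 22 September 2021 to 14 April 2022 does not toll the period, because no stated rule makes the defendant's absence a tolling event.

1 November 2026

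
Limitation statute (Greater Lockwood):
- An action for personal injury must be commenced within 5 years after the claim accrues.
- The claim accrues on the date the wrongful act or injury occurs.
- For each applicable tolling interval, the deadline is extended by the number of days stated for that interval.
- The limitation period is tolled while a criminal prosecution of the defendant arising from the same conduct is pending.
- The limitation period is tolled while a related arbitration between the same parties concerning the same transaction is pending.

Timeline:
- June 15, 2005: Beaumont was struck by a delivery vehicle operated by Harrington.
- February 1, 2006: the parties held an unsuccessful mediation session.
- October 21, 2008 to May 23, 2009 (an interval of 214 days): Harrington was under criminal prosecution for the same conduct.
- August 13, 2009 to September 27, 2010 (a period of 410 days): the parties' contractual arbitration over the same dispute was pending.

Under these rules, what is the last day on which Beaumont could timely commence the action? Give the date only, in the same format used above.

February 29, 2012

The claim accrued on June 15, 2005, the date of the act.
5 years from June 15, 2005 is June 15, 2010.
The period was tolled for 214 days by the pending criminal prosecution (October 21, 2008 to May 23, 2009), pushing the deadline to January 15, 2011.
The pending related arbitration from August 13, 2009 to September 27, 2010 tolled the period for 410 days, extending the deadline to February 29, 2012.
Nothing else in the chronology tolls or restarts the period.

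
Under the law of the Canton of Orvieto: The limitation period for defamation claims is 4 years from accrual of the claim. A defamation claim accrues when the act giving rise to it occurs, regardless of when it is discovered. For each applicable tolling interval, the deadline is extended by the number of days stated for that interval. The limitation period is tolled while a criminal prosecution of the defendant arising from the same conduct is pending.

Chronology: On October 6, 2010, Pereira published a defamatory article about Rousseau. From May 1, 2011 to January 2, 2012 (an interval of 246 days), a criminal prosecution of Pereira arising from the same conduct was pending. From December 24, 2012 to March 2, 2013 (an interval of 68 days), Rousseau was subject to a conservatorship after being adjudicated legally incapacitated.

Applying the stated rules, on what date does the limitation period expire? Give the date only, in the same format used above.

June 9, 2015

The claim accrued on October 6, 2010, when the wrongful act occurred.
The untolled deadline — 4 years after October 6, 2010 — is October 6, 2014.
Because the pending criminal prosecution ran from May 1, 2011 to January 2, 2012, the deadline is extended by 246 days to June 9, 2015.
Although the plaintiff's incapacity ran from December 24, 2012 to March 2, 2013, the stated rules do not make that a tolling event, so it is disregarded.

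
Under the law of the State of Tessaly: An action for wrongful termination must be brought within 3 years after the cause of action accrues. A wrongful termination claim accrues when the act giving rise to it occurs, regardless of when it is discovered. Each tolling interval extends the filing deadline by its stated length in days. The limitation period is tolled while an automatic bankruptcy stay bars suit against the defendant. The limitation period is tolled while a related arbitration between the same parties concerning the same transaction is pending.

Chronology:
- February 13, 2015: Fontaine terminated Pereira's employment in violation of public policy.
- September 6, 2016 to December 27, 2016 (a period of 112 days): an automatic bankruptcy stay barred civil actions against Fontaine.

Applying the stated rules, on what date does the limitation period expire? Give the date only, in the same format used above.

The claim accrued on February 13, 2015, when the wrongful act occurred.
3 years from February 13, 2015 is February 13, 2018.
The period was tolled for 112 days by the automatic bankruptcy stay (September 6, 2016 to December 27, 2016), pushing the deadline to June 5, 2018.

June 5, 2018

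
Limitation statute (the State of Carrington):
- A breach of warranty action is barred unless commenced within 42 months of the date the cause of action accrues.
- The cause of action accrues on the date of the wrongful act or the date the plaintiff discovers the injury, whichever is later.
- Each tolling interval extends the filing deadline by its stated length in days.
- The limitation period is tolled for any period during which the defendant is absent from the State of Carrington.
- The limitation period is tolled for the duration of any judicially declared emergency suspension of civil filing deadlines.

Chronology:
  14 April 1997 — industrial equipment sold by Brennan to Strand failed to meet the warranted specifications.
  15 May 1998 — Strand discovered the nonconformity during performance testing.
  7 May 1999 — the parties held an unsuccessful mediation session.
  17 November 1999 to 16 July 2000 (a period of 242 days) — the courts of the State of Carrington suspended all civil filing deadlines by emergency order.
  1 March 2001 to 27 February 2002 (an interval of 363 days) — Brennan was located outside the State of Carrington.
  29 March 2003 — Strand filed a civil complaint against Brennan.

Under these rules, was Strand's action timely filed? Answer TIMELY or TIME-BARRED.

Taking the later of the act (14 April 1997) and discovery (15 May 1998), the claim accrued on 15 May 1998.
42 months from 15 May 1998 is 15 November 2001.
The emergency suspension of filing deadlines from 17 November 1999 to 16 July 2000 tolled the period for 242 days, extending the deadline to 15 July 2002.
The period was tolled for 363 days by the defendant's absence from the jurisdiction (1 March 2001 to 27 February 2002), pushing the deadline to 13 July 2003.
The other events in the timeline have no effect on the limitation period under the stated rules.
The 29 March 2003 filing precedes the 13 July 2003 deadline; the claim is timely.

TIMELY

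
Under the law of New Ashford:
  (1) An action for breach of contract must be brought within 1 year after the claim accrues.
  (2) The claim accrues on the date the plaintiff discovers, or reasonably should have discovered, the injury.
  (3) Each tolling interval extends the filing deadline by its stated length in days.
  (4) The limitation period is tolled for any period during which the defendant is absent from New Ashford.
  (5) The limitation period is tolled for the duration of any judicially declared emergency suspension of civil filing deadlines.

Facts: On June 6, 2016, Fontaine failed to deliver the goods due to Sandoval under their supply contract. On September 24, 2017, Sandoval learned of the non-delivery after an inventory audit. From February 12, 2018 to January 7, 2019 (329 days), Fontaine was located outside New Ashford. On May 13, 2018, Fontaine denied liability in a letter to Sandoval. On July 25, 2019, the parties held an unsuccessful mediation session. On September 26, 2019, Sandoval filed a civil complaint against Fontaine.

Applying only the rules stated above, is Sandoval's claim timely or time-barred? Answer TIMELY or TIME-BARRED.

The claim did not accrue until Sandoval discovered the injury on September 24, 2017; the June 6, 2016 act date does not start the clock under the stated rule.
1 year from September 24, 2017 is September 24, 2018.
Because the defendant's absence from the jurisdiction ran from February 12, 2018 to January 7, 2019, the deadline is extended by 329 days to August 19, 2019.
The other events in the timeline have no effect on the limitation period under the stated rules.
Filing on September 26, 2019 missed the August 19, 2019 deadline — the action is time-barred.

TIME-BARRED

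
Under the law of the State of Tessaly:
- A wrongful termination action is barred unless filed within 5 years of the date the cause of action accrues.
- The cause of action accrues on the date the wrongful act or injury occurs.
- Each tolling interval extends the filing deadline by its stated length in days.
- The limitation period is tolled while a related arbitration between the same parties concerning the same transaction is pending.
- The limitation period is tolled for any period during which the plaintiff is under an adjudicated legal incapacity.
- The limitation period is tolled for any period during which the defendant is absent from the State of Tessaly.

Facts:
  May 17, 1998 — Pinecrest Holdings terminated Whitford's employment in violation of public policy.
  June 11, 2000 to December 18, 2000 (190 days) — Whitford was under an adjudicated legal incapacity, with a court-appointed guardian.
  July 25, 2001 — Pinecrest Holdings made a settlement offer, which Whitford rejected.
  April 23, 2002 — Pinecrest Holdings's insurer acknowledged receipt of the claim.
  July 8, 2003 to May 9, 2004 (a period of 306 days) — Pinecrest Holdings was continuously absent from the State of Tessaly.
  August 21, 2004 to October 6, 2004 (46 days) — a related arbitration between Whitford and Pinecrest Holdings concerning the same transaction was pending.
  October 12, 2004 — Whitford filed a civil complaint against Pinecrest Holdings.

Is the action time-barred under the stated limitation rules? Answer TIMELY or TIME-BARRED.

TIMELY

The cause of action accrued on May 17, 1998, the date of the act.
The untolled deadline — 5 years after May 17, 1998 — is May 17, 2003.
The period was tolled for 190 days by the plaintiff's legal incapacity (June 11, 2000 to December 18, 2000), pushing the deadline to November 23, 2003.
The defendant's absence from the jurisdiction from July 8, 2003 to May 9, 2004 tolled the period for 306 days, extending the deadline to September 24, 2004.
The pending related arbitration from August 21, 2004 to October 6, 2004 tolled the period for 46 days, extending the deadline to November 9, 2004.
The other events in the timeline have no effect on the limitation period under the stated rules.
Filing on October 12, 2004 beat the November 9, 2004 deadline — the action is timely.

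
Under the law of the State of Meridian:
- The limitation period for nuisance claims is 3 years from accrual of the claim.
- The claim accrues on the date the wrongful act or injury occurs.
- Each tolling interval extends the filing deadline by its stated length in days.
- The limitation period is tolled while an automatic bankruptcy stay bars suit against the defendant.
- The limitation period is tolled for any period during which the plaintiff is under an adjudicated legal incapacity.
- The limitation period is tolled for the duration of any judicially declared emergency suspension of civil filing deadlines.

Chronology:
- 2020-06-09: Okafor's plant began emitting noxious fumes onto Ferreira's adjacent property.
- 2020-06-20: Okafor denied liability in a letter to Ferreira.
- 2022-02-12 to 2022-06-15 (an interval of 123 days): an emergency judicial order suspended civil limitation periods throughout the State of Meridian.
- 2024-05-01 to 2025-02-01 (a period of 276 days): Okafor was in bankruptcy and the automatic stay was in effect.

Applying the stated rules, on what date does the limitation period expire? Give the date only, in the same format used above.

The claim accrued on 2020-06-09, when the wrongful act occurred.
Adding the 3 years base period to 2020-06-09 gives a deadline of 2023-06-09, before any tolling.
The period was tolled for 123 days by the emergency suspension of filing deadlines (2022-02-12 to 2022-06-15), pushing the deadline to 2023-10-10.
The automatic bankruptcy stay from 2024-05-01 to 2025-02-01 began after the period had already run on 2023-10-10, so it has no tolling effect.
Nothing else in the chronology tolls or restarts the period.

2023-10-10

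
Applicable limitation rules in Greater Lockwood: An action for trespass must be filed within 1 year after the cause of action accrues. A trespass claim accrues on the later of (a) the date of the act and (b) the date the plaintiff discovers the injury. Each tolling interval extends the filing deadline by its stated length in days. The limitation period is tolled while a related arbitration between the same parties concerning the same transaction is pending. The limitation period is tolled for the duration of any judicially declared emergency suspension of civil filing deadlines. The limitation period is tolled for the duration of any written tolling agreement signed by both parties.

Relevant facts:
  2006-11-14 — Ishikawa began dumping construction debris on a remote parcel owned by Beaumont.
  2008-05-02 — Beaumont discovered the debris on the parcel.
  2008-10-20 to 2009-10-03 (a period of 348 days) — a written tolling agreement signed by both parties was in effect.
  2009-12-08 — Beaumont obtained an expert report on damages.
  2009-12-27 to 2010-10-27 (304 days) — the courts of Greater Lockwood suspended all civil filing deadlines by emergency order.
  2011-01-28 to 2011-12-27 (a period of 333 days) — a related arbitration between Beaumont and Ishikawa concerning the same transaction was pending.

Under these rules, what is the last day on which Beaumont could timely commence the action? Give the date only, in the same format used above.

2012-01-12

The claim accrued on 2008-05-02 — the later of the 2006-11-14 act and the 2008-05-02 discovery.
1 year from 2008-05-02 is 2009-05-02.
Because the written tolling agreement ran from 2008-10-20 to 2009-10-03, the deadline is extended by 348 days to 2010-04-15.
Because the emergency suspension of filing deadlines ran from 2009-12-27 to 2010-10-27, the deadline is extended by 304 days to 2011-02-13.
The pending related arbitration from 2011-01-28 to 2011-12-27 tolled the period for 333 days, extending the deadline to 2012-01-12.
Nothing else in the chronology tolls or restarts the period.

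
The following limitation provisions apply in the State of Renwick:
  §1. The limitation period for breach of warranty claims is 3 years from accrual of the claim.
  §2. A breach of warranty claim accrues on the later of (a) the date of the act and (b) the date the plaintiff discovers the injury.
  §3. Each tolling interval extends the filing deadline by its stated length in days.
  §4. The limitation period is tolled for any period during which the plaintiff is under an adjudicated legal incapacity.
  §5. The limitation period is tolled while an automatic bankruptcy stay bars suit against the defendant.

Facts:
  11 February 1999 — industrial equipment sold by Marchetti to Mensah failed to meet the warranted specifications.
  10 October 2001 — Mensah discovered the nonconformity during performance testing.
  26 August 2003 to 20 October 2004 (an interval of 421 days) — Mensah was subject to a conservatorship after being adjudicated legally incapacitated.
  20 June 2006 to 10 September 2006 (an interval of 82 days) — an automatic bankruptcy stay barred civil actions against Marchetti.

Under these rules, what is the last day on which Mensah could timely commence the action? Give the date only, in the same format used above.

5 December 2005

Taking the later of the act (11 February 1999) and discovery (10 October 2001), the claim accrued on 10 October 2001.
The untolled deadline — 3 years after 10 October 2001 — is 10 October 2004.
The period was tolled for 421 days by the plaintiff's legal incapacity (26 August 2003 to 20 October 2004), pushing the deadline to 5 December 2005.
The automatic bankruptcy stay from 20 June 2006 to 10 September 2006 began after the period had already run on 5 December 2005, so it has no tolling effect.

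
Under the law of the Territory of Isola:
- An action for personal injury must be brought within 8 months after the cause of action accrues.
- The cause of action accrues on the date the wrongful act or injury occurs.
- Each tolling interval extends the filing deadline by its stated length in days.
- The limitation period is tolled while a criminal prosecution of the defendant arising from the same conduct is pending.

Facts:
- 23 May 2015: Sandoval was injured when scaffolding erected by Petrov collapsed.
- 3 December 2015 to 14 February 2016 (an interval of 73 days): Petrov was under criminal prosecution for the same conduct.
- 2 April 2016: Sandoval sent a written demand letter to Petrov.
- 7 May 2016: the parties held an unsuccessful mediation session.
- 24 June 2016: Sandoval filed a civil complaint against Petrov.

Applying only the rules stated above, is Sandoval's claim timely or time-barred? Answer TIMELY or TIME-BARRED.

The limitation period began to run on 23 May 2015.
8 months from 23 May 2015 is 23 January 2016.
The period was tolled for 73 days by the pending criminal prosecution (3 December 2015 to 14 February 2016), pushing the deadline to 5 April 2016.
Nothing else in the chronology tolls or restarts the period.
Filing on 24 June 2016 missed the 5 April 2016 deadline — the action is time-barred.

TIME-BARRED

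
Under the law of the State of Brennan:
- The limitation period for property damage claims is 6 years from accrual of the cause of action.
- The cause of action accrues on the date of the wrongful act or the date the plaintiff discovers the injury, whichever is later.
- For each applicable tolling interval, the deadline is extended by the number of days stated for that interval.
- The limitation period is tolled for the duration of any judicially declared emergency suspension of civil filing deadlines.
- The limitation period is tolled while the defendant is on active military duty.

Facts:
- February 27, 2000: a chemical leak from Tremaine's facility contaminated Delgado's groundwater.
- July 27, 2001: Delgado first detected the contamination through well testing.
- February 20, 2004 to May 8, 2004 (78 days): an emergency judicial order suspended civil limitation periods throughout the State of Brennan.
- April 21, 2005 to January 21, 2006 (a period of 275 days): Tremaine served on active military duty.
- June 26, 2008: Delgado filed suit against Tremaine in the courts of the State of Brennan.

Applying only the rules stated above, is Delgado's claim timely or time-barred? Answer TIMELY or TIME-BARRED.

TIMELY

Taking the later of the act (February 27, 2000) and discovery (July 27, 2001), the claim accrued on July 27, 2001.
6 years from July 27, 2001 is July 27, 2007.
The period was tolled for 78 days by the emergency suspension of filing deadlines (February 20, 2004 to May 8, 2004), pushing the deadline to October 13, 2007.
Because the defendant's active military service ran from April 21, 2005 to January 21, 2006, the deadline is extended by 275 days to July 14, 2008.
Delgado filed on June 26, 2008, before the July 14, 2008 deadline, so the action is timely.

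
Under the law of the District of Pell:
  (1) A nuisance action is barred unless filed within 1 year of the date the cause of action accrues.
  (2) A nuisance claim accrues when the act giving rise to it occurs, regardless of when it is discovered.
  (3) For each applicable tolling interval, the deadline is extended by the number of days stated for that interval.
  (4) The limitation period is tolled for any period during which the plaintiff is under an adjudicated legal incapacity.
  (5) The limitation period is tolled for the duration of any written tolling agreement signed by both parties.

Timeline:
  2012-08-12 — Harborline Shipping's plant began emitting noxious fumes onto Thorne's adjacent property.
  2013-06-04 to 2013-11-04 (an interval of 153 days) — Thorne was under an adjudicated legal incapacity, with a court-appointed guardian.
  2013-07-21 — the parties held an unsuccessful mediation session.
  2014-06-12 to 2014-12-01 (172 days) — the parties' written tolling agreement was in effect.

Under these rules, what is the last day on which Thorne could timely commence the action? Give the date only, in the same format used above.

The cause of action accrued on 2012-08-12, the date of the act.
1 year from 2012-08-12 is 2013-08-12.
Because the plaintiff's legal incapacity ran from 2013-06-04 to 2013-11-04, the deadline is extended by 153 days to 2014-01-12.
By the time the written tolling agreement began on 2014-06-12, the limitation period had already expired on 2014-01-12; that interval cannot revive it.
None of the other events listed affects the running of the period under the stated rules.

2014-01-12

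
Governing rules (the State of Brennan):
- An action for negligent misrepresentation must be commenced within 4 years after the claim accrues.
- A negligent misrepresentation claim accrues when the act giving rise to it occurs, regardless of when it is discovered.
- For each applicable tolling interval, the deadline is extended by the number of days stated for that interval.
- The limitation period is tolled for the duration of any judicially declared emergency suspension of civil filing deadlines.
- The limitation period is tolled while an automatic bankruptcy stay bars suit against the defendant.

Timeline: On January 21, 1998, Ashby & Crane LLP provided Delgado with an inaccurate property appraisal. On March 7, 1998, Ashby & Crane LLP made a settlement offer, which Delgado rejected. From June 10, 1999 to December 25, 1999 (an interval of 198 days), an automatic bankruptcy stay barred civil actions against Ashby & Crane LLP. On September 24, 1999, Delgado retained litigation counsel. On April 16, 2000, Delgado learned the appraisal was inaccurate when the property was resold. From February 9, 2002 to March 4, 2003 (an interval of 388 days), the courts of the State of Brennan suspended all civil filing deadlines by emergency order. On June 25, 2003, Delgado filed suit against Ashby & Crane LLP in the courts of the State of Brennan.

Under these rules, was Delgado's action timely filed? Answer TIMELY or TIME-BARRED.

TIMELY

Because the rule ties accrual to occurrence, the claim accrued on January 21, 1998, not on the April 16, 2000 discovery date.
4 years from January 21, 1998 is January 21, 2002.
Because the automatic bankruptcy stay ran from June 10, 1999 to December 25, 1999, the deadline is extended by 198 days to August 7, 2002.
Because the emergency suspension of filing deadlines ran from February 9, 2002 to March 4, 2003, the deadline is extended by 388 days to August 30, 2003.
The other events in the timeline have no effect on the limitation period under the stated rules.
The June 25, 2003 filing precedes the August 30, 2003 deadline; the claim is timely.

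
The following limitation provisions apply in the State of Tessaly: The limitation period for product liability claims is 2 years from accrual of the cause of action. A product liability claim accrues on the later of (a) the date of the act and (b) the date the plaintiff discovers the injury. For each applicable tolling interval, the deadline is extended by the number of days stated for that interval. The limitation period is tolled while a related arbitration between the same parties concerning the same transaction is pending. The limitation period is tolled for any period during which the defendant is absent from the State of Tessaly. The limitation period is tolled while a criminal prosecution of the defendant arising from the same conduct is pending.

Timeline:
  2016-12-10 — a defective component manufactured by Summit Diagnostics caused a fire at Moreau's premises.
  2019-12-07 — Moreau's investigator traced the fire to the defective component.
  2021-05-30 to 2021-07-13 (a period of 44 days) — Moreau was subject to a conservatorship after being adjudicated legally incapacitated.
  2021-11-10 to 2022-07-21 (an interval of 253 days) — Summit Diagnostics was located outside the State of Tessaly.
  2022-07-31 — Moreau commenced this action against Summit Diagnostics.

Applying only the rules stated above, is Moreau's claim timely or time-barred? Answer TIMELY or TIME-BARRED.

Because discovery on 2019-12-07 post-dates the 2016-12-10 act, accrual under the later-of rule falls on 2019-12-07.
The untolled deadline — 2 years after 2019-12-07 — is 2021-12-07.
The defendant's absence from the jurisdiction from 2021-11-10 to 2022-07-21 tolled the period for 253 days, extending the deadline to 2022-08-17.
The plaintiff's legal incapacity from 2021-05-30 to 2021-07-13 does not toll the period, because no stated rule makes the plaintiff's incapacity a tolling event.
Filing on 2022-07-31 beat the 2022-08-17 deadline — the action is timely.

TIMELY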